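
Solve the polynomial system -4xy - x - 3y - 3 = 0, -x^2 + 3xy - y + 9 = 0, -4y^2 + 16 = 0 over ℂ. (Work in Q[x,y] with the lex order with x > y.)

{(-1, 2)}

Compute a lex Gröbner basis by Buchberger's algorithm.
f_1 = -4xy - x - 3y - 3, LT = xy.
f_2 = -x^2 + 3xy - y + 9, LT = x^2.
f_3 = -4y^2 + 16, LT = y^2.

S(f_1,f_2): lcm = x^2y. S = 1/4x^2 + 3xy^2 + 3/4xy + 3/4x - y^2 + 9y.
  leading term x^2: subtract (-1/4)·f_2 from 1/4x^2 + 3xy^2 + 3/4xy + 3/4x - y^2 + 9y → 3xy^2 + 3/2xy + 3/4x - y^2 + 35/4y + 9/4
  leading term xy^2: subtract (-3/4y)·f_1 from 3xy^2 + 3/2xy + 3/4x - y^2 + 35/4y + 9/4 → 3/4xy + 3/4x - 13/4y^2 + 13/2y + 9/4
  leading term xy: subtract (-3/16)·f_1 from 3/4xy + 3/4x - 13/4y^2 + 13/2y + 9/4 → 9/16x - 13/4y^2 + 95/16y + 27/16
  leading term x: no divisor's leading term divides it; move 9/16x to the remainder.
  leading term y^2: subtract (13/16)·f_3 from -13/4y^2 + 95/16y + 27/16 → 95/16y - 181/16
  leading term y: no divisor's leading term divides it; move 95/16y to the remainder.
  leading term 1: no divisor's leading term divides it; move -181/16 to the remainder.
  remainder 9/16x + 95/16y - 181/16 ≠ 0; add h_4 = 9/16x + 95/16y - 181/16 to the basis.

S(f_1,f_3): lcm = xy^2. S = 1/4xy + 4x + 3/4y^2 + 3/4y.
  leading term xy: subtract (-1/16)·f_1 from 1/4xy + 4x + 3/4y^2 + 3/4y → 63/16x + 3/4y^2 + 9/16y - 3/16
  leading term x: subtract (7)·h_4 from 63/16x + 3/4y^2 + 9/16y - 3/16 → 3/4y^2 - 41y + 79
  leading term y^2: subtract (-3/16)·f_3 from 3/4y^2 - 41y + 79 → -41y + 82
  leading term y: no divisor's leading term divides it; move -41y to the remainder.
  leading term 1: no divisor's leading term divides it; move 82 to the remainder.
  remainder -41y + 82 ≠ 0; add h_5 = -41y + 82 to the basis.

The other S-polynomials (S(f_2,f_3), S(f_1,h_4), S(f_2,h_4), S(f_3,h_4), S(f_1,h_5), S(f_2,h_5), S(f_3,h_5), S(h_4,h_5)) all reduce to 0 modulo the current basis, so we have a Gröbner basis.
Inter-reduce: drop elements whose leading term is divisible by another's, tail-reduce, and make monic.
Reduced Gröbner basis: {x + 1, y - 2}.

Elimination: the polynomial y - 2 lies in the elimination ideal for y, so y ∈ {2}. For each such y, the remaining basis elements (now univariate) give the rest of the solution.
  y = 2: the earlier basis element becomes x + 1 = 0, giving x = -1 — point (-1, 2).
Substituting each solution back into the original system confirms all equations vanish.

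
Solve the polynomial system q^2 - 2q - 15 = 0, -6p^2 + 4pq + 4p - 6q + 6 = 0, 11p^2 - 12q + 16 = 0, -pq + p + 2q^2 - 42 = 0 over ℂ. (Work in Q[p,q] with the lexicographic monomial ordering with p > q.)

Compute a lex Gröbner basis by Buchberger's algorithm.
f_1 = q^2 - 2q - 15, LT = q^2.
f_2 = -6p^2 + 4pq + 4p - 6q + 6, LT = p^2.
f_3 = 11p^2 - 12q + 16, LT = p^2.
f_4 = -pq + p + 2q^2 - 42, LT = pq.

S(f_1,f_4): lcm = pq^2. S = -pq - 15p + 2q^3 - 42q.
  reduce S modulo (f_1, f_2, f_3, f_4):
  remainder -16p - 8q + 72 ≠ 0; add h_5 = -16p - 8q + 72 to the basis.

S(f_2,f_3): lcm = p^2. S = -2/3pq - 2/3p + 23/11q - 27/11.
  reduce S modulo (f_1, f_2, f_3, f_4, h_5):
  remainder 1/11q - 5/11 ≠ 0; add h_6 = 1/11q - 5/11 to the basis.

The other S-polynomials (S(f_1,f_2), S(f_1,f_3), S(f_2,f_4), S(f_3,f_4), S(f_1,h_5), S(f_2,h_5), S(f_3,h_5), S(f_4,h_5), S(f_1,h_6), S(f_2,h_6), S(f_3,h_6), S(f_4,h_6), S(h_5,h_6)) all reduce to 0 modulo the current basis, so we have a Gröbner basis.
Inter-reduce: drop elements whose leading term is divisible by another's, tail-reduce, and make monic.
Reduced Gröbner basis: {p - 2, q - 5}.

Elimination: the polynomial q - 5 lies in the elimination ideal for q, so q ∈ {5}. For each such q, the remaining basis elements (now univariate) give the rest of the solution.
  q = 5: the earlier basis element becomes p - 2 = 0, giving p = 2 — point (2, 5).
Zero-dimensionality of the ideal guarantees finitely many solutions over ℂ.

{(2, 5)}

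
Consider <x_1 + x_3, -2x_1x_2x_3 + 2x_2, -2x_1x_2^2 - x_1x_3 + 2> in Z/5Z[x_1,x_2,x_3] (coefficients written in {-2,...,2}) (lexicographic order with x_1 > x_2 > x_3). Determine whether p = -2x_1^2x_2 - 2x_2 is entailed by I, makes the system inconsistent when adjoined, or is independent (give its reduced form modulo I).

First compute the reduced Gröbner basis of I by Buchberger's algorithm.
f_1 = x_1 + x_3, LT = x_1.
f_2 = -2x_1x_2x_3 + 2x_2, LT = x_1x_2x_3.
f_3 = -2x_1x_2^2 - x_1x_3 + 2, LT = x_1x_2^2.

S(f_1,f_2): lcm = x_1x_2x_3. S = x_2x_3^2 + x_2.
  leading term x_2x_3^2: no divisor's leading term divides it; move x_2x_3^2 to the remainder.
  leading term x_2: no divisor's leading term divides it; move x_2 to the remainder.
  remainder x_2x_3^2 + x_2 ≠ 0; add h_4 = x_2x_3^2 + x_2 to the basis.

S(f_1,f_3): lcm = x_1x_2^2. S = 2x_1x_3 + x_2^2x_3 + 1.
  leading term x_1x_3: subtract (2x_3)·f_1 from 2x_1x_3 + x_2^2x_3 + 1 → x_2^2x_3 - 2x_3^2 + 1
  leading term x_2^2x_3: no divisor's leading term divides it; move x_2^2x_3 to the remainder.
  leading term x_3^2: no divisor's leading term divides it; move -2x_3^2 to the remainder.
  leading term 1: no divisor's leading term divides it; move 1 to the remainder.
  remainder x_2^2x_3 - 2x_3^2 + 1 ≠ 0; add h_5 = x_2^2x_3 - 2x_3^2 + 1 to the basis.

S(f_2,f_3): lcm = x_1x_2^2x_3. S = 2x_1x_3^2 - x_2^2 + x_3.
  leading term x_1x_3^2: subtract (2x_3^2)·f_1 from 2x_1x_3^2 - x_2^2 + x_3 → -x_2^2 - 2x_3^3 + x_3
  leading term x_2^2: no divisor's leading term divides it; move -x_2^2 to the remainder.
  leading term x_3^3: no divisor's leading term divides it; move -2x_3^3 to the remainder.
  leading term x_3: no divisor's leading term divides it; move x_3 to the remainder.
  remainder -x_2^2 - 2x_3^3 + x_3 ≠ 0; add h_6 = -x_2^2 - 2x_3^3 + x_3 to the basis.

S(f_3,h_4): lcm = x_1x_2^2x_3^2. S = -x_1x_2^2 - 2x_1x_3^3 - x_3^2.
  leading term x_1x_2^2: subtract (-x_2^2)·f_1 from -x_1x_2^2 - 2x_1x_3^3 - x_3^2 → -2x_1x_3^3 + x_2^2x_3 - x_3^2
  leading term x_1x_3^3: subtract (-2x_3^3)·f_1 from -2x_1x_3^3 + x_2^2x_3 - x_3^2 → x_2^2x_3 + 2x_3^4 - x_3^2
  leading term x_2^2x_3: subtract (1)·h_5 from x_2^2x_3 + 2x_3^4 - x_3^2 → 2x_3^4 + x_3^2 - 1
  leading term x_3^4: no divisor's leading term divides it; move 2x_3^4 to the remainder.
  leading term x_3^2: no divisor's leading term divides it; move x_3^2 to the remainder.
  leading term 1: no divisor's leading term divides it; move -1 to the remainder.
  remainder 2x_3^4 + x_3^2 - 1 ≠ 0; add h_7 = 2x_3^4 + x_3^2 - 1 to the basis.

The other S-polynomials (S(f_1,h_4), S(f_2,h_4), S(f_1,h_5), S(f_2,h_5), S(f_3,h_5), S(h_4,h_5), S(f_1,h_6), S(f_2,h_6), S(f_3,h_6), S(h_4,h_6), S(h_5,h_6), S(f_1,h_7), S(f_2,h_7), S(f_3,h_7), S(h_4,h_7), S(h_5,h_7), S(h_6,h_7)) all reduce to 0 modulo the current basis, so we have a Gröbner basis.
Inter-reduce: drop elements whose leading term is divisible by another's, tail-reduce, and make monic.
Reduced Gröbner basis: {x_1 + x_3, x_2^2 + 2x_3^3 - x_3, x_2x_3^2 + x_2, x_3^4 - 2x_3^2 + 2}.
Label its elements g_1 = x_1 + x_3, g_2 = x_2^2 + 2x_3^3 - x_3, g_3 = x_2x_3^2 + x_2, g_4 = x_3^4 - 2x_3^2 + 2.

Reduce p = -2x_1^2x_2 - 2x_2 modulo G:
  leading term x_1^2x_2: subtract (-2x_1x_2)·g_1 from -2x_1^2x_2 - 2x_2 → 2x_1x_2x_3 - 2x_2
  leading term x_1x_2x_3: subtract (2x_2x_3)·g_1 from 2x_1x_2x_3 - 2x_2 → -2x_2x_3^2 - 2x_2
  leading term x_2x_3^2: subtract (-2)·g_3 from -2x_2x_3^2 - 2x_2 → 0
  normal form = 0.
Since the normal form is 0, p ∈ I.

-2x_1^2x_2 - 2x_2 lies in I (it reduces to 0).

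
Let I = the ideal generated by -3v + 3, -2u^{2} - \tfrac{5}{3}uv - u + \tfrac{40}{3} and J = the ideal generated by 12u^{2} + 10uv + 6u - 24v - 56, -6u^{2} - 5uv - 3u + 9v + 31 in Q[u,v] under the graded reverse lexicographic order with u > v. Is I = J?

For a fixed monomial order, each ideal has a unique reduced Gröbner basis; comparing bases decides equality.
Buchberger on the first generating set:
f_1 = -3v + 3, LT = v.
f_2 = -2u^{2} - \tfrac{5}{3}uv - u + \tfrac{40}{3}, LT = u^{2}.

The S-polynomials (S(f_1,f_2)) all reduce to 0 modulo the current basis, so we have a Gröbner basis.
Inter-reduce: drop elements whose leading term is divisible by another's, tail-reduce, and make monic.
Reduced Gröbner basis: {u^{2} + \tfrac{4}{3}u - \tfrac{20}{3}, v - 1}.

Buchberger on the second generating set:
h_1 = 12u^{2} + 10uv + 6u - 24v - 56, LT = u^{2}.
h_2 = -6u^{2} - 5uv - 3u + 9v + 31, LT = u^{2}.

S(h_1,h_2): lcm = u^{2}. S = -\tfrac{1}{2}v + \tfrac{1}{2}.
  leading term v: no divisor's leading term divides it; move -\tfrac{1}{2}v to the remainder.
  leading term 1: no divisor's leading term divides it; move \tfrac{1}{2} to the remainder.
  remainder -\tfrac{1}{2}v + \tfrac{1}{2} ≠ 0; add k_3 = -\tfrac{1}{2}v + \tfrac{1}{2} to the basis.

The other S-polynomials (S(h_1,k_3), S(h_2,k_3)) all reduce to 0 modulo the current basis, so we have a Gröbner basis.
Inter-reduce: drop elements whose leading term is divisible by another's, tail-reduce, and make monic.
Reduced Gröbner basis: {u^{2} + \tfrac{4}{3}u - \tfrac{20}{3}, v - 1}.

The two bases agree; hence the ideals are identical.
The choice of monomial ordering does not affect the verdict — as long as both bases are computed under the same ordering, their equality decides ideal equality.

Yes, the ideals are equal.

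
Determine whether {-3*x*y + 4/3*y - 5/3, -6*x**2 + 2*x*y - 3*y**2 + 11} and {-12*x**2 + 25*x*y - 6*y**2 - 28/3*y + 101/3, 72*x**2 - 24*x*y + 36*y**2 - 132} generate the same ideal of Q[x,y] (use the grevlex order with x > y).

Yes, the ideals are equal.

Equality of ideals is decidable: compute both reduced Gröbner bases (unique for the ordering) and check whether they agree.
Buchberger on the first generating set:
f_1 = -3*x*y + 4/3*y - 5/3, LT = x*y.
f_2 = -6*x**2 + 2*x*y - 3*y**2 + 11, LT = x**2.

S(f_1,f_2): lcm = x**2*y. S = 1/3*x*y**2 - 1/2*y**3 - 4/9*x*y + 5/9*x + 11/6*y.
  leading term x*y**2: subtract (-1/9*y)·f_1 from 1/3*x*y**2 - 1/2*y**3 - 4/9*x*y + 5/9*x + 11/6*y → -1/2*y**3 - 4/9*x*y + 4/27*y**2 + 5/9*x + 89/54*y
  leading term y**3: no divisor's leading term divides it; move -1/2*y**3 to the remainder.
  leading term x*y: subtract (4/27)·f_1 from -4/9*x*y + 4/27*y**2 + 5/9*x + 89/54*y → 4/27*y**2 + 5/9*x + 235/162*y + 20/81
  leading term y**2: no divisor's leading term divides it; move 4/27*y**2 to the remainder.
  leading term x: no divisor's leading term divides it; move 5/9*x to the remainder.
  leading term y: no divisor's leading term divides it; move 235/162*y to the remainder.
  leading term 1: no divisor's leading term divides it; move 20/81 to the remainder.
  remainder -1/2*y**3 + 4/27*y**2 + 5/9*x + 235/162*y + 20/81 ≠ 0; add g_3 = -1/2*y**3 + 4/27*y**2 + 5/9*x + 235/162*y + 20/81 to the basis.

The other S-polynomials (S(f_1,g_3), S(f_2,g_3)) all reduce to 0 modulo the current basis, so we have a Gröbner basis.
Inter-reduce: drop elements whose leading term is divisible by another's, tail-reduce, and make monic.
Reduced Gröbner basis: {y**3 - 8/27*y**2 - 10/9*x - 235/81*y - 40/81, x**2 + 1/2*y**2 - 4/27*y - 89/54, x*y - 4/9*y + 5/9}.

Buchberger on the second generating set:
h_1 = -12*x**2 + 25*x*y - 6*y**2 - 28/3*y + 101/3, LT = x**2.
h_2 = 72*x**2 - 24*x*y + 36*y**2 - 132, LT = x**2.

S(h_1,h_2): lcm = x**2. S = -7/4*x*y + 7/9*y - 35/36.
  leading term x*y: no divisor's leading term divides it; move -7/4*x*y to the remainder.
  leading term y: no divisor's leading term divides it; move 7/9*y to the remainder.
  leading term 1: no divisor's leading term divides it; move -35/36 to the remainder.
  remainder -7/4*x*y + 7/9*y - 35/36 ≠ 0; add k_3 = -7/4*x*y + 7/9*y - 35/36 to the basis.

S(h_1,k_3): lcm = x**2*y. S = -25/12*x*y**2 + 1/2*y**3 + 4/9*x*y + 7/9*y**2 - 5/9*x - 101/36*y.
  leading term x*y**2: subtract (25/21*y)·k_3 from -25/12*x*y**2 + 1/2*y**3 + 4/9*x*y + 7/9*y**2 - 5/9*x - 101/36*y → 1/2*y**3 + 4/9*x*y - 4/27*y**2 - 5/9*x - 89/54*y
  leading term y**3: no divisor's leading term divides it; move 1/2*y**3 to the remainder.
  leading term x*y: subtract (-16/63)·k_3 from 4/9*x*y - 4/27*y**2 - 5/9*x - 89/54*y → -4/27*y**2 - 5/9*x - 235/162*y - 20/81
  leading term y**2: no divisor's leading term divides it; move -4/27*y**2 to the remainder.
  leading term x: no divisor's leading term divides it; move -5/9*x to the remainder.
  leading term y: no divisor's leading term divides it; move -235/162*y to the remainder.
  leading term 1: no divisor's leading term divides it; move -20/81 to the remainder.
  remainder 1/2*y**3 - 4/27*y**2 - 5/9*x - 235/162*y - 20/81 ≠ 0; add k_4 = 1/2*y**3 - 4/27*y**2 - 5/9*x - 235/162*y - 20/81 to the basis.

The other S-polynomials (S(h_2,k_3), S(h_1,k_4), S(h_2,k_4), S(k_3,k_4)) all reduce to 0 modulo the current basis, so we have a Gröbner basis.
Inter-reduce: drop elements whose leading term is divisible by another's, tail-reduce, and make monic.
Reduced Gröbner basis: {y**3 - 8/27*y**2 - 10/9*x - 235/81*y - 40/81, x**2 + 1/2*y**2 - 4/27*y - 89/54, x*y - 4/9*y + 5/9}.

The two bases agree; hence the ideals are identical.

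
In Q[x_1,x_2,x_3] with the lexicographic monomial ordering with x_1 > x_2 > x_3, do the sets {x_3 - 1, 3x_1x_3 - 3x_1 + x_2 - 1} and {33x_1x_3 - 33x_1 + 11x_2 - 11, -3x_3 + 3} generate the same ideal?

Two ideals are equal iff their reduced Gröbner bases coincide (the reduced basis is unique for a fixed ordering).
Buchberger on the first generating set:
f_1 = x_3 - 1, LT = x_3.
f_2 = 3x_1x_3 - 3x_1 + x_2 - 1, LT = x_1x_3.

S(f_1,f_2): lcm = x_1x_3. S = -1/3x_2 + 1/3.
  reduce S modulo (f_1, f_2):
  remainder -1/3x_2 + 1/3 ≠ 0; add g_3 = -1/3x_2 + 1/3 to the basis.

The other S-polynomials (S(f_1,g_3), S(f_2,g_3)) all reduce to 0 modulo the current basis, so we have a Gröbner basis.
Inter-reduce: drop elements whose leading term is divisible by another's, tail-reduce, and make monic.
Reduced Gröbner basis: {x_2 - 1, x_3 - 1}.

Buchberger on the second generating set:
h_1 = 33x_1x_3 - 33x_1 + 11x_2 - 11, LT = x_1x_3.
h_2 = -3x_3 + 3, LT = x_3.

S(h_1,h_2): lcm = x_1x_3. S = 1/3x_2 - 1/3.
  reduce S modulo (h_1, h_2):
  remainder 1/3x_2 - 1/3 ≠ 0; add k_3 = 1/3x_2 - 1/3 to the basis.

The other S-polynomials (S(h_1,k_3), S(h_2,k_3)) all reduce to 0 modulo the current basis, so we have a Gröbner basis.
Inter-reduce: drop elements whose leading term is divisible by another's, tail-reduce, and make monic.
Reduced Gröbner basis: {x_2 - 1, x_3 - 1}.

These coincide, so the ideals are equal.

Yes, the ideals are equal.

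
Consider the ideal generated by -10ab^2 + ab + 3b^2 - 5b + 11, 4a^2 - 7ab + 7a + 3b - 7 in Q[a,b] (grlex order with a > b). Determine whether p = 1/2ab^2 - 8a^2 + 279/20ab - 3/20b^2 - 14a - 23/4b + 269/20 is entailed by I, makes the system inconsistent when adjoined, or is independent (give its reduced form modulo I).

First compute the reduced Gröbner basis of I by Buchberger's algorithm.
f_1 = -10ab^2 + ab + 3b^2 - 5b + 11, LT = ab^2.
f_2 = 4a^2 - 7ab + 7a + 3b - 7, LT = a^2.

S(f_1,f_2): lcm = a^2b^2. S = 7/4ab^3 - 1/10a^2b - 41/20ab^2 - 3/4b^3 + 1/2ab + 7/4b^2 - 11/10a.
  leading term ab^3: subtract (-7/40b)·f_1 from 7/4ab^3 - 1/10a^2b - 41/20ab^2 - 3/4b^3 + 1/2ab + 7/4b^2 - 11/10a → -1/10a^2b - 15/8ab^2 - 9/40b^3 + 1/2ab + 7/8b^2 - 11/10a + 77/40b
  leading term a^2b: subtract (-1/40b)·f_2 from -1/10a^2b - 15/8ab^2 - 9/40b^3 + 1/2ab + 7/8b^2 - 11/10a + 77/40b → -41/20ab^2 - 9/40b^3 + 27/40ab + 19/20b^2 - 11/10a + 7/4b
  leading term ab^2: subtract (41/200)·f_1 from -41/20ab^2 - 9/40b^3 + 27/40ab + 19/20b^2 - 11/10a + 7/4b → -9/40b^3 + 47/100ab + 67/200b^2 - 11/10a + 111/40b - 451/200
  leading term b^3: no divisor's leading term divides it; move -9/40b^3 to the remainder.
  leading term ab: no divisor's leading term divides it; move 47/100ab to the remainder.
  leading term b^2: no divisor's leading term divides it; move 67/200b^2 to the remainder.
  leading term a: no divisor's leading term divides it; move -11/10a to the remainder.
  leading term b: no divisor's leading term divides it; move 111/40b to the remainder.
  leading term 1: no divisor's leading term divides it; move -451/200 to the remainder.
  remainder -9/40b^3 + 47/100ab + 67/200b^2 - 11/10a + 111/40b - 451/200 ≠ 0; add h_3 = -9/40b^3 + 47/100ab + 67/200b^2 - 11/10a + 111/40b - 451/200 to the basis.

The other S-polynomials (S(f_1,h_3), S(f_2,h_3)) all reduce to 0 modulo the current basis, so we have a Gröbner basis.
Inter-reduce: drop elements whose leading term is divisible by another's, tail-reduce, and make monic.
Reduced Gröbner basis: {ab^2 - 1/10ab - 3/10b^2 + 1/2b - 11/10, b^3 - 94/45ab - 67/45b^2 + 44/9a - 37/3b + 451/45, a^2 - 7/4ab + 7/4a + 3/4b - 7/4}.
Label its elements g_1 = ab^2 - 1/10ab - 3/10b^2 + 1/2b - 11/10, g_2 = b^3 - 94/45ab - 67/45b^2 + 44/9a - 37/3b + 451/45, g_3 = a^2 - 7/4ab + 7/4a + 3/4b - 7/4.

Reduce p = 1/2ab^2 - 8a^2 + 279/20ab - 3/20b^2 - 14a - 23/4b + 269/20 modulo G:
  leading term ab^2: subtract (1/2)·g_1 from 1/2ab^2 - 8a^2 + 279/20ab - 3/20b^2 - 14a - 23/4b + 269/20 → -8a^2 + 14ab - 14a - 6b + 14
  leading term a^2: subtract (-8)·g_3 from -8a^2 + 14ab - 14a - 6b + 14 → 0
  normal form = 0.
Since the normal form is 0, p ∈ I.

1/2ab^2 - 8a^2 + 279/20ab - 3/20b^2 - 14a - 23/4b + 269/20 lies in I (it reduces to 0).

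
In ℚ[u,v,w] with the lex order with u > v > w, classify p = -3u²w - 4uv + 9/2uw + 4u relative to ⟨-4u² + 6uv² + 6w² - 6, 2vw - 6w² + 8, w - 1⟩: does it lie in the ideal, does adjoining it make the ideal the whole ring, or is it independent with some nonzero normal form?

First compute the reduced Gröbner basis of I by Buchberger's algorithm.
f_1 = -4u² + 6uv² + 6w² - 6, LT = u².
f_2 = 2vw - 6w² + 8, LT = vw.
f_3 = w - 1, LT = w.

S(f_2,f_3): lcm = vw. S = v - 3w² + 4.
  leading term v: no divisor's leading term divides it; move v to the remainder.
  leading term w²: subtract (-3w)·f_3 from -3w² + 4 → -3w + 4
  leading term w: subtract (-3)·f_3 from -3w + 4 → 1
  leading term 1: no divisor's leading term divides it; move 1 to the remainder.
  remainder v + 1 ≠ 0; add h_4 = v + 1 to the basis.

The other S-polynomials (S(f_1,f_2), S(f_1,f_3), S(f_1,h_4), S(f_2,h_4), S(f_3,h_4)) all reduce to 0 modulo the current basis, so we have a Gröbner basis.
Inter-reduce: drop elements whose leading term is divisible by another's, tail-reduce, and make monic.
Reduced Gröbner basis: {u² - 3/2u, v + 1, w - 1}.
Label its elements g_1 = u² - 3/2u, g_2 = v + 1, g_3 = w - 1.

Reduce p = -3u²w - 4uv + 9/2uw + 4u modulo G:
  leading term u²w: subtract (-3w)·g_1 from -3u²w - 4uv + 9/2uw + 4u → -4uv + 4u
  leading term uv: subtract (-4u)·g_2 from -4uv + 4u → 8u
  leading term u: no divisor's leading term divides it; move 8u to the remainder.
  normal form = 8u.
The normal form is nonzero, so p ∉ I. Since p minus its normal form lies in I, I + (p) = I + (r) where r = 8u; decide whether this ideal is the whole ring.
Run Buchberger on G together with r (pairs among the g_i already reduce to 0 since G is a Gröbner basis):
g_1 = u² - 3/2u, LT = u².
g_2 = v + 1, LT = v.
g_3 = w - 1, LT = w.
r = 8u, LT = u.

The S-polynomials (S(g_1,g_2), S(g_1,g_3), S(g_1,r), S(g_2,g_3), S(g_2,r), S(g_3,r)) all reduce to 0 modulo the current basis, so we have a Gröbner basis.
Inter-reduce: drop elements whose leading term is divisible by another's, tail-reduce, and make monic.
Reduced Gröbner basis: {u, v + 1, w - 1}.
The reduced Gröbner basis of I + (p) is {u, v + 1, w - 1} ≠ {1}, a proper ideal, so the enlarged system stays consistent: p is independent of I, with normal form 8u.

Ideal membership is decidable via reduction modulo a Gröbner basis.

-3u²w - 4uv + 9/2uw + 4u is independent of I; its normal form modulo I is 8u.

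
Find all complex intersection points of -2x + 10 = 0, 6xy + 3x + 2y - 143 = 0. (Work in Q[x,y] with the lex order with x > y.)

Compute a lex Gröbner basis by Buchberger's algorithm.
f_1 = -2x + 10, LT = x.
f_2 = 6xy + 3x + 2y - 143, LT = xy.

S(f_1,f_2): lcm = xy. S = -1/2x - 16/3y + 143/6.
  leading term x: subtract (1/4)·f_1 from -1/2x - 16/3y + 143/6 → -16/3y + 64/3
  leading term y: no divisor's leading term divides it; move -16/3y to the remainder.
  leading term 1: no divisor's leading term divides it; move 64/3 to the remainder.
  remainder -16/3y + 64/3 ≠ 0; add h_3 = -16/3y + 64/3 to the basis.

The other S-polynomials (S(f_1,h_3), S(f_2,h_3)) all reduce to 0 modulo the current basis, so we have a Gröbner basis.
Inter-reduce: drop elements whose leading term is divisible by another's, tail-reduce, and make monic.
Reduced Gröbner basis: {x - 5, y - 4}.

Since the basis is lex-ordered, y - 4 is univariate in y. Its roots are {4}. Back-substituting each root into the other basis elements fixes the other coordinates.
  y = 4: the earlier basis element becomes x - 5 = 0, giving x = 5 — point (5, 4).

{(5, 4)}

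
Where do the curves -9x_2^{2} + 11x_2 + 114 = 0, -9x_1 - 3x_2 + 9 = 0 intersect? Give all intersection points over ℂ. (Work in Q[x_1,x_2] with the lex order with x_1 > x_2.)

Compute a lex Gröbner basis by Buchberger's algorithm.
f_1 = -9x_2^{2} + 11x_2 + 114, LT = x_2^{2}.
f_2 = -9x_1 - 3x_2 + 9, LT = x_1.

S(f_1,f_2): leading monomials are coprime, so the S-polynomial reduces to 0 (Buchberger's first criterion).
Every S-polynomial of the final basis reduces to 0, so we have a Gröbner basis.
Inter-reduce: drop elements whose leading term is divisible by another's, tail-reduce, and make monic.
Reduced Gröbner basis: {x_1 + \tfrac{1}{3}x_2 - 1, x_2^{2} - \tfrac{11}{9}x_2 - \tfrac{38}{3}}.

The lex basis is triangular: the last element involves only x_2. Solving x_2^{2} - \tfrac{11}{9}x_2 - \tfrac{38}{3} = 0 gives x_2 ∈ {-3, 38/9}; substituting each value into the earlier elements determines the remaining variables.
  x_2 = -3: the earlier basis element becomes x_1 - 2 = 0, giving x_1 = 2 — point (2, -3).
  x_2 = 38/9: the earlier basis element becomes x_1 + \tfrac{11}{27} = 0, giving x_1 = -11/27 — point (-11/27, 38/9).
Substituting each solution back into the original system confirms all equations vanish.

{(2, -3), (-11/27, 38/9)}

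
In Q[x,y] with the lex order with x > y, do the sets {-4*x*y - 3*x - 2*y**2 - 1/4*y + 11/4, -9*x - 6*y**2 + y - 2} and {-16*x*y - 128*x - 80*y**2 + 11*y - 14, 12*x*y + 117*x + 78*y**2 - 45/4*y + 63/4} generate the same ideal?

No, the ideals differ.

For a fixed monomial order, each ideal has a unique reduced Gröbner basis; comparing bases decides equality.
Buchberger on the first generating set:
f_1 = -4*x*y - 3*x - 2*y**2 - 1/4*y + 11/4, LT = x*y.
f_2 = -9*x - 6*y**2 + y - 2, LT = x.

S(f_1,f_2): lcm = x*y. S = 3/4*x - 2/3*y**3 + 11/18*y**2 - 23/144*y - 11/16.
  leading term x: subtract (-1/12)·f_2 from 3/4*x - 2/3*y**3 + 11/18*y**2 - 23/144*y - 11/16 → -2/3*y**3 + 1/9*y**2 - 11/144*y - 41/48
  leading term y**3: no divisor's leading term divides it; move -2/3*y**3 to the remainder.
  leading term y**2: no divisor's leading term divides it; move 1/9*y**2 to the remainder.
  leading term y: no divisor's leading term divides it; move -11/144*y to the remainder.
  leading term 1: no divisor's leading term divides it; move -41/48 to the remainder.
  remainder -2/3*y**3 + 1/9*y**2 - 11/144*y - 41/48 ≠ 0; add g_3 = -2/3*y**3 + 1/9*y**2 - 11/144*y - 41/48 to the basis.

S(f_1,g_3): lcm = x*y**3. S = 11/12*x*y**2 - 11/96*x*y - 41/32*x + 1/2*y**4 + 1/16*y**3 - 11/16*y**2.
  leading term x*y**2: subtract (-11/48*y)·f_1 from 11/12*x*y**2 - 11/96*x*y - 41/32*x + 1/2*y**4 + 1/16*y**3 - 11/16*y**2 → -77/96*x*y - 41/32*x + 1/2*y**4 - 19/48*y**3 - 143/192*y**2 + 121/192*y
  leading term x*y: subtract (77/384)·f_1 from -77/96*x*y - 41/32*x + 1/2*y**4 - 19/48*y**3 - 143/192*y**2 + 121/192*y → -87/128*x + 1/2*y**4 - 19/48*y**3 - 11/32*y**2 + 1045/1536*y - 847/1536
  leading term x: subtract (29/384)·f_2 from -87/128*x + 1/2*y**4 - 19/48*y**3 - 11/32*y**2 + 1045/1536*y - 847/1536 → 1/2*y**4 - 19/48*y**3 + 7/64*y**2 + 929/1536*y - 205/512
  leading term y**4: subtract (-3/4*y)·g_3 from 1/2*y**4 - 19/48*y**3 + 7/64*y**2 + 929/1536*y - 205/512 → -5/16*y**3 + 5/96*y**2 - 55/1536*y - 205/512
  leading term y**3: subtract (15/32)·g_3 from -5/16*y**3 + 5/96*y**2 - 55/1536*y - 205/512 → 0
  remainder 0.

S(f_2,g_3): leading monomials are coprime, so the S-polynomial reduces to 0 (Buchberger's first criterion).
Every S-polynomial of the final basis reduces to 0, so we have a Gröbner basis.
Inter-reduce: drop elements whose leading term is divisible by another's, tail-reduce, and make monic.
Reduced Gröbner basis: {x + 2/3*y**2 - 1/9*y + 2/9, y**3 - 1/6*y**2 + 11/96*y + 41/32}.

Buchberger on the second generating set:
h_1 = -16*x*y - 128*x - 80*y**2 + 11*y - 14, LT = x*y.
h_2 = 12*x*y + 117*x + 78*y**2 - 45/4*y + 63/4, LT = x*y.

S(h_1,h_2): lcm = x*y. S = -7/4*x - 3/2*y**2 + 1/4*y - 7/16.
  leading term x: no divisor's leading term divides it; move -7/4*x to the remainder.
  leading term y**2: no divisor's leading term divides it; move -3/2*y**2 to the remainder.
  leading term y: no divisor's leading term divides it; move 1/4*y to the remainder.
  leading term 1: no divisor's leading term divides it; move -7/16 to the remainder.
  remainder -7/4*x - 3/2*y**2 + 1/4*y - 7/16 ≠ 0; add k_3 = -7/4*x - 3/2*y**2 + 1/4*y - 7/16 to the basis.

S(h_1,k_3): lcm = x*y. S = 8*x - 6/7*y**3 + 36/7*y**2 - 15/16*y + 7/8.
  leading term x: subtract (-32/7)·k_3 from 8*x - 6/7*y**3 + 36/7*y**2 - 15/16*y + 7/8 → -6/7*y**3 - 12/7*y**2 + 23/112*y - 9/8
  leading term y**3: no divisor's leading term divides it; move -6/7*y**3 to the remainder.
  leading term y**2: no divisor's leading term divides it; move -12/7*y**2 to the remainder.
  leading term y: no divisor's leading term divides it; move 23/112*y to the remainder.
  leading term 1: no divisor's leading term divides it; move -9/8 to the remainder.
  remainder -6/7*y**3 - 12/7*y**2 + 23/112*y - 9/8 ≠ 0; add k_4 = -6/7*y**3 - 12/7*y**2 + 23/112*y - 9/8 to the basis.

S(h_2,k_3): lcm = x*y. S = 39/4*x - 6/7*y**3 + 93/14*y**2 - 19/16*y + 21/16.
  leading term x: subtract (-39/7)·k_3 from 39/4*x - 6/7*y**3 + 93/14*y**2 - 19/16*y + 21/16 → -6/7*y**3 - 12/7*y**2 + 23/112*y - 9/8
  leading term y**3: subtract (1)·k_4 from -6/7*y**3 - 12/7*y**2 + 23/112*y - 9/8 → 0
  remainder 0.

S(h_1,k_4): lcm = x*y**3. S = 6*x*y**2 + 23/96*x*y - 21/16*x + 5*y**4 - 11/16*y**3 + 7/8*y**2.
  leading term x*y**2: subtract (-3/8*y)·h_1 from 6*x*y**2 + 23/96*x*y - 21/16*x + 5*y**4 - 11/16*y**3 + 7/8*y**2 → -4585/96*x*y - 21/16*x + 5*y**4 - 491/16*y**3 + 5*y**2 - 21/4*y
  leading term x*y: subtract (4585/1536)·h_1 from -4585/96*x*y - 21/16*x + 5*y**4 - 491/16*y**3 + 5*y**2 - 21/4*y → 18277/48*x + 5*y**4 - 491/16*y**3 + 23405/96*y**2 - 58499/1536*y + 32095/768
  leading term x: subtract (-2611/12)·k_3 from 18277/48*x + 5*y**4 - 491/16*y**3 + 23405/96*y**2 - 58499/1536*y + 32095/768 → 5*y**4 - 491/16*y**3 - 7927/96*y**2 + 8351/512*y - 13671/256
  leading term y**4: subtract (-35/6*y)·k_4 from 5*y**4 - 491/16*y**3 - 7927/96*y**2 + 8351/512*y - 13671/256 → -651/16*y**3 - 651/8*y**2 + 4991/512*y - 13671/256
  leading term y**3: subtract (1519/32)·k_4 from -651/16*y**3 - 651/8*y**2 + 4991/512*y - 13671/256 → 0
  remainder 0.

S(h_2,k_4): lcm = x*y**3. S = 31/4*x*y**2 + 23/96*x*y - 21/16*x + 13/2*y**4 - 15/16*y**3 + 21/16*y**2.
  leading term x*y**2: subtract (-31/64*y)·h_1 from 31/4*x*y**2 + 23/96*x*y - 21/16*x + 13/2*y**4 - 15/16*y**3 + 21/16*y**2 → -5929/96*x*y - 21/16*x + 13/2*y**4 - 635/16*y**3 + 425/64*y**2 - 217/32*y
  leading term x*y: subtract (5929/1536)·h_1 from -5929/96*x*y - 21/16*x + 13/2*y**4 - 635/16*y**3 + 425/64*y**2 - 217/32*y → 23653/48*x + 13/2*y**4 - 635/16*y**3 + 60565/192*y**2 - 75635/1536*y + 41503/768
  leading term x: subtract (-3379/12)·k_3 from 23653/48*x + 13/2*y**4 - 635/16*y**3 + 60565/192*y**2 - 75635/1536*y + 41503/768 → 13/2*y**4 - 635/16*y**3 - 20531/192*y**2 + 10831/512*y - 17703/256
  leading term y**4: subtract (-91/12*y)·k_4 from 13/2*y**4 - 635/16*y**3 - 20531/192*y**2 + 10831/512*y - 17703/256 → -843/16*y**3 - 843/8*y**2 + 6463/512*y - 17703/256
  leading term y**3: subtract (1967/32)·k_4 from -843/16*y**3 - 843/8*y**2 + 6463/512*y - 17703/256 → 0
  remainder 0.

S(k_3,k_4): leading monomials are coprime, so the S-polynomial reduces to 0 (Buchberger's first criterion).
Every S-polynomial of the final basis reduces to 0, so we have a Gröbner basis.
Inter-reduce: drop elements whose leading term is divisible by another's, tail-reduce, and make monic.
Reduced Gröbner basis: {x + 6/7*y**2 - 1/7*y + 1/4, y**3 + 2*y**2 - 23/96*y + 21/16}.

Since the reduced bases disagree, the two ideals are not the same.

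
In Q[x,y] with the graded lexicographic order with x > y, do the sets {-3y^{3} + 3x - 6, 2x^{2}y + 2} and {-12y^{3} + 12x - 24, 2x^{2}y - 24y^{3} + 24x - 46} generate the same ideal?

Yes, the ideals are equal.

Equality of ideals is decidable: compute both reduced Gröbner bases (unique for the ordering) and check whether they agree.
Buchberger on the first generating set:
f_1 = -3y^{3} + 3x - 6, LT = y^{3}.
f_2 = 2x^{2}y + 2, LT = x^{2}y.

S(f_1,f_2): lcm = x^{2}y^{3}. S = -x^{3} + 2x^{2} - y^{2}.
  reduce S modulo (f_1, f_2):
  remainder -x^{3} + 2x^{2} - y^{2} ≠ 0; add g_3 = -x^{3} + 2x^{2} - y^{2} to the basis.

The other S-polynomials (S(f_1,g_3), S(f_2,g_3)) all reduce to 0 modulo the current basis, so we have a Gröbner basis.
Inter-reduce: drop elements whose leading term is divisible by another's, tail-reduce, and make monic.
Reduced Gröbner basis: {x^{3} - 2x^{2} + y^{2}, x^{2}y + 1, y^{3} - x + 2}.

Buchberger on the second generating set:
h_1 = -12y^{3} + 12x - 24, LT = y^{3}.
h_2 = 2x^{2}y - 24y^{3} + 24x - 46, LT = x^{2}y.

S(h_1,h_2): lcm = x^{2}y^{3}. S = 12y^{5} - x^{3} - 12xy^{2} + 2x^{2} + 23y^{2}.
  reduce S modulo (h_1, h_2):
  remainder -x^{3} + 2x^{2} - y^{2} ≠ 0; add k_3 = -x^{3} + 2x^{2} - y^{2} to the basis.

The other S-polynomials (S(h_1,k_3), S(h_2,k_3)) all reduce to 0 modulo the current basis, so we have a Gröbner basis.
Inter-reduce: drop elements whose leading term is divisible by another's, tail-reduce, and make monic.
Reduced Gröbner basis: {x^{3} - 2x^{2} + y^{2}, x^{2}y + 1, y^{3} - x + 2}.

These coincide, so the ideals are equal.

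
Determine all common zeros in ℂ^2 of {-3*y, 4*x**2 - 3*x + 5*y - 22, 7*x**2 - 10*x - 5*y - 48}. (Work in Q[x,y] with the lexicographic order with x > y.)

Compute a lex Gröbner basis by Buchberger's algorithm.
f_1 = -3*y, LT = y.
f_2 = 4*x**2 - 3*x + 5*y - 22, LT = x**2.
f_3 = 7*x**2 - 10*x - 5*y - 48, LT = x**2.

S(f_2,f_3): lcm = x**2. S = 19/28*x + 55/28*y + 19/14.
  leading term x: no divisor's leading term divides it; move 19/28*x to the remainder.
  leading term y: subtract (-55/84)·f_1 from 55/28*y + 19/14 → 19/14
  leading term 1: no divisor's leading term divides it; move 19/14 to the remainder.
  remainder 19/28*x + 19/14 ≠ 0; add h_4 = 19/28*x + 19/14 to the basis.

The other S-polynomials (S(f_1,f_2), S(f_1,f_3), S(f_1,h_4), S(f_2,h_4), S(f_3,h_4)) all reduce to 0 modulo the current basis, so we have a Gröbner basis.
Inter-reduce: drop elements whose leading term is divisible by another's, tail-reduce, and make monic.
Reduced Gröbner basis: {x + 2, y}.

From the last basis element, y = 0, so y takes values in {0}. Each choice, substituted upward through the basis, yields the corresponding point(s) of the solution set.
  y = 0: the earlier basis element becomes x + 2 = 0, giving x = -2 — point (-2, 0).

{(-2, 0)}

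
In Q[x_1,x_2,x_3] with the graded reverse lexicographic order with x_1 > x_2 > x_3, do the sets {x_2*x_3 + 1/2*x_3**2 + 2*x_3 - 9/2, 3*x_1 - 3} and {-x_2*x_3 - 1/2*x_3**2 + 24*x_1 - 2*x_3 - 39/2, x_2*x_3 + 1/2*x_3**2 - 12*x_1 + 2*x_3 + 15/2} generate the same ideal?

Yes, the ideals are equal.

Since reduced Gröbner bases are canonical representatives of ideals under a given ordering, it suffices to compute and compare them.
Buchberger on the first generating set:
f_1 = x_2*x_3 + 1/2*x_3**2 + 2*x_3 - 9/2, LT = x_2*x_3.
f_2 = 3*x_1 - 3, LT = x_1.

The S-polynomials (S(f_1,f_2)) all reduce to 0 modulo the current basis, so we have a Gröbner basis.
Inter-reduce: drop elements whose leading term is divisible by another's, tail-reduce, and make monic.
Reduced Gröbner basis: {x_2*x_3 + 1/2*x_3**2 + 2*x_3 - 9/2, x_1 - 1}.

Buchberger on the second generating set:
h_1 = -x_2*x_3 - 1/2*x_3**2 + 24*x_1 - 2*x_3 - 39/2, LT = x_2*x_3.
h_2 = x_2*x_3 + 1/2*x_3**2 - 12*x_1 + 2*x_3 + 15/2, LT = x_2*x_3.

S(h_1,h_2): lcm = x_2*x_3. S = -12*x_1 + 12.
  reduce S modulo (h_1, h_2):
  remainder -12*x_1 + 12 ≠ 0; add k_3 = -12*x_1 + 12 to the basis.

The other S-polynomials (S(h_1,k_3), S(h_2,k_3)) all reduce to 0 modulo the current basis, so we have a Gröbner basis.
Inter-reduce: drop elements whose leading term is divisible by another's, tail-reduce, and make monic.
Reduced Gröbner basis: {x_2*x_3 + 1/2*x_3**2 + 2*x_3 - 9/2, x_1 - 1}.

The two bases agree; hence the ideals are identical.
The same test decides containment: I ⊆ J iff every generator of I reduces to 0 modulo a Gröbner basis of J.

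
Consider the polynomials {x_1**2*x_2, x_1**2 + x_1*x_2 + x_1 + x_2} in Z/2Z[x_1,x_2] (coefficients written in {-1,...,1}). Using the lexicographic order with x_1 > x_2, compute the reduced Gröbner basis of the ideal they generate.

G = {x_1**2 + x_1 + x_2**2 + x_2, x_1*x_2 + x_2**2, x_2**3}

f_1 = x_1**2*x_2, LT = x_1**2*x_2.
f_2 = x_1**2 + x_1*x_2 + x_1 + x_2, LT = x_1**2.

S(f_1,f_2): lcm = x_1**2*x_2. S = x_1*x_2**2 + x_1*x_2 + x_2**2.
  leading term x_1*x_2**2: no divisor's leading term divides it; move x_1*x_2**2 to the remainder.
  leading term x_1*x_2: no divisor's leading term divides it; move x_1*x_2 to the remainder.
  leading term x_2**2: no divisor's leading term divides it; move x_2**2 to the remainder.
  remainder x_1*x_2**2 + x_1*x_2 + x_2**2 ≠ 0; add g_3 = x_1*x_2**2 + x_1*x_2 + x_2**2 to the basis.

S(f_1,g_3): lcm = x_1**2*x_2**2. S = x_1**2*x_2 + x_1*x_2**2.
  leading term x_1**2*x_2: subtract (1)·f_1 from x_1**2*x_2 + x_1*x_2**2 → x_1*x_2**2
  leading term x_1*x_2**2: subtract (1)·g_3 from x_1*x_2**2 → x_1*x_2 + x_2**2
  leading term x_1*x_2: no divisor's leading term divides it; move x_1*x_2 to the remainder.
  leading term x_2**2: no divisor's leading term divides it; move x_2**2 to the remainder.
  remainder x_1*x_2 + x_2**2 ≠ 0; add g_4 = x_1*x_2 + x_2**2 to the basis.

S(g_3,g_4): lcm = x_1*x_2**2. S = x_1*x_2 + x_2**3 + x_2**2.
  leading term x_1*x_2: subtract (1)·g_4 from x_1*x_2 + x_2**3 + x_2**2 → x_2**3
  leading term x_2**3: no divisor's leading term divides it; move x_2**3 to the remainder.
  remainder x_2**3 ≠ 0; add g_5 = x_2**3 to the basis.

The other S-polynomials (S(f_2,g_3), S(f_1,g_4), S(f_2,g_4), S(f_1,g_5), S(f_2,g_5), S(g_3,g_5), S(g_4,g_5)) all reduce to 0 modulo the current basis, so we have a Gröbner basis.
Inter-reduce: drop elements whose leading term is divisible by another's, tail-reduce, and make monic.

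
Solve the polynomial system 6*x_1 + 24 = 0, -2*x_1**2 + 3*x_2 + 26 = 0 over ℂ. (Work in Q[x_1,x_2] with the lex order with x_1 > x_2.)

Compute a lex Gröbner basis by Buchberger's algorithm.
f_1 = 6*x_1 + 24, LT = x_1.
f_2 = -2*x_1**2 + 3*x_2 + 26, LT = x_1**2.

S(f_1,f_2): lcm = x_1**2. S = 4*x_1 + 3/2*x_2 + 13.
  reduce S modulo (f_1, f_2):
  remainder 3/2*x_2 - 3 ≠ 0; add h_3 = 3/2*x_2 - 3 to the basis.

The other S-polynomials (S(f_1,h_3), S(f_2,h_3)) all reduce to 0 modulo the current basis, so we have a Gröbner basis.
Inter-reduce: drop elements whose leading term is divisible by another's, tail-reduce, and make monic.
Reduced Gröbner basis: {x_1 + 4, x_2 - 2}.

Elimination: the polynomial x_2 - 2 lies in the elimination ideal for x_2, so x_2 ∈ {2}. For each such x_2, the remaining basis elements (now univariate) give the rest of the solution.
  x_2 = 2: the earlier basis element becomes x_1 + 4 = 0, giving x_1 = -4 — point (-4, 2).

{(-4, 2)}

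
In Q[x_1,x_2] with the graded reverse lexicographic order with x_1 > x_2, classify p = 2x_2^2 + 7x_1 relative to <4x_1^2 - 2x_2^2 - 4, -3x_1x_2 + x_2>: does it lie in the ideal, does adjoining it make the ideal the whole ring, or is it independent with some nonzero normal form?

Adjoining 2x_2^2 + 7x_1 makes the ideal the whole ring: the system is inconsistent.

First compute the reduced Gröbner basis of I by Buchberger's algorithm.
f_1 = 4x_1^2 - 2x_2^2 - 4, LT = x_1^2.
f_2 = -3x_1x_2 + x_2, LT = x_1x_2.

S(f_1,f_2): lcm = x_1^2x_2. S = -1/2x_2^3 + 1/3x_1x_2 - x_2.
  reduce S modulo (f_1, f_2):
  remainder -1/2x_2^3 - 8/9x_2 ≠ 0; add h_3 = -1/2x_2^3 - 8/9x_2 to the basis.

The other S-polynomials (S(f_1,h_3), S(f_2,h_3)) all reduce to 0 modulo the current basis, so we have a Gröbner basis.
Inter-reduce: drop elements whose leading term is divisible by another's, tail-reduce, and make monic.
Reduced Gröbner basis: {x_2^3 + 16/9x_2, x_1^2 - 1/2x_2^2 - 1, x_1x_2 - 1/3x_2}.
Label its elements g_1 = x_2^3 + 16/9x_2, g_2 = x_1^2 - 1/2x_2^2 - 1, g_3 = x_1x_2 - 1/3x_2.

Reduce p = 2x_2^2 + 7x_1 modulo G:
  leading term x_2^2: no divisor's leading term divides it; move 2x_2^2 to the remainder.
  leading term x_1: no divisor's leading term divides it; move 7x_1 to the remainder.
  normal form = 2x_2^2 + 7x_1.
The normal form is nonzero, so p ∉ I. Since p minus its normal form lies in I, I + (p) = I + (r) where r = 2x_2^2 + 7x_1; decide whether this ideal is the whole ring.
Run Buchberger on G together with r (pairs among the g_i already reduce to 0 since G is a Gröbner basis):
g_1 = x_2^3 + 16/9x_2, LT = x_2^3.
g_2 = x_1^2 - 1/2x_2^2 - 1, LT = x_1^2.
g_3 = x_1x_2 - 1/3x_2, LT = x_1x_2.
r = 2x_2^2 + 7x_1, LT = x_2^2.

S(g_1,r): lcm = x_2^3. S = -7/2x_1x_2 + 16/9x_2.
  reduce S modulo (g_1, g_2, g_3, r):
  remainder 11/18x_2 ≠ 0; add m_5 = 11/18x_2 to the basis.

S(g_3,r): lcm = x_1x_2^2. S = -7/2x_1^2 - 1/3x_2^2.
  reduce S modulo (g_1, g_2, g_3, r, m_5):
  remainder 175/24x_1 - 7/2 ≠ 0; add m_6 = 175/24x_1 - 7/2 to the basis.

S(r,m_5): lcm = x_2^2. S = 7/2x_1.
  reduce S modulo (g_1, g_2, g_3, r, m_5, m_6):
  remainder 42/25 ≠ 0; add m_7 = 42/25 to the basis.

The other S-polynomials (S(g_1,g_2), S(g_1,g_3), S(g_2,g_3), S(g_2,r), S(g_1,m_5), S(g_2,m_5), S(g_3,m_5), S(g_1,m_6), S(g_2,m_6), S(g_3,m_6), S(r,m_6), S(m_5,m_6), S(g_1,m_7), S(g_2,m_7), S(g_3,m_7), S(r,m_7), S(m_5,m_7), S(m_6,m_7)) all reduce to 0 modulo the current basis, so we have a Gröbner basis.
Inter-reduce: drop elements whose leading term is divisible by another's, tail-reduce, and make monic.
Reduced Gröbner basis: {1}.
The reduced Gröbner basis of I + (p) is {1}: the ideal is the whole ring, so the enlarged system has no common solution — adjoining p is inconsistent.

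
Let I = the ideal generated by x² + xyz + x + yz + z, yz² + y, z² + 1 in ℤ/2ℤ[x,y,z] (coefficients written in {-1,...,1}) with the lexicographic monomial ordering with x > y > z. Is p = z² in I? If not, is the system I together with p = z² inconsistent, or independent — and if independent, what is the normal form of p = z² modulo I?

Adjoining z² makes the ideal the whole ring: the system is inconsistent.

First compute the reduced Gröbner basis of I by Buchberger's algorithm.
f_1 = x² + xyz + x + yz + z, LT = x².
f_2 = yz² + y, LT = yz².
f_3 = z² + 1, LT = z².

The S-polynomials (S(f_1,f_2), S(f_1,f_3), S(f_2,f_3)) all reduce to 0 modulo the current basis, so we have a Gröbner basis.
Inter-reduce: drop elements whose leading term is divisible by another's, tail-reduce, and make monic.
Reduced Gröbner basis: {x² + xyz + x + yz + z, z² + 1}.
Label its elements g_1 = x² + xyz + x + yz + z, g_2 = z² + 1.

Reduce p = z² modulo G:
  leading term z²: subtract (1)·g_2 from z² → 1
  leading term 1: no divisor's leading term divides it; move 1 to the remainder.
  normal form = 1.
The normal form is nonzero, so p ∉ I. Since p minus its normal form lies in I, I + (p) = I + (r) where r = 1; decide whether this ideal is the whole ring.
Here r = 1 is a nonzero constant, hence a unit: 1 ∈ I + (p), the Gröbner basis of I + (p) is {1}, and the enlarged system has no common solution — adjoining p is inconsistent.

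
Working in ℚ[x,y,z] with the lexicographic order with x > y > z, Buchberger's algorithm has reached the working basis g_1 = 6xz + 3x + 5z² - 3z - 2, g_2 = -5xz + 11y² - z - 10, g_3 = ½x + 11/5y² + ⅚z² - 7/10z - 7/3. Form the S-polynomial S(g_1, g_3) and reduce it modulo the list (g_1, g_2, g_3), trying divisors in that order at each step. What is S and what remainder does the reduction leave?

S(g_1, g_3) = ½x - 22/5y²z - 5/3z³ + 67/30z² + 25/6z - ⅓; remainder on division = -22/5y²z - 11/5y² - 5/3z³ + 7/5z² + 73/15z + 2.

lcm(LM(g_1), LM(g_3)) = xz.
S = (lcm/LT(g_1))·g_1 − (lcm/LT(g_3))·g_3 = ½x - 22/5y²z - 5/3z³ + 67/30z² + 25/6z - ⅓.
Reduce S modulo (g_1, g_2, g_3) in that order:
  leading term x: subtract (1)·g_3 from ½x - 22/5y²z - 5/3z³ + 67/30z² + 25/6z - ⅓ → -22/5y²z - 11/5y² - 5/3z³ + 7/5z² + 73/15z + 2
  leading term y²z: no divisor's leading term divides it; move -22/5y²z to the remainder.
  leading term y²: no divisor's leading term divides it; move -11/5y² to the remainder.
  leading term z³: no divisor's leading term divides it; move -5/3z³ to the remainder.
  leading term z²: no divisor's leading term divides it; move 7/5z² to the remainder.
  leading term z: no divisor's leading term divides it; move 73/15z to the remainder.
  leading term 1: no divisor's leading term divides it; move 2 to the remainder.
The remainder -22/5y²z - 11/5y² - 5/3z³ + 7/5z² + 73/15z + 2 is nonzero, so it would be added as the next basis element.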